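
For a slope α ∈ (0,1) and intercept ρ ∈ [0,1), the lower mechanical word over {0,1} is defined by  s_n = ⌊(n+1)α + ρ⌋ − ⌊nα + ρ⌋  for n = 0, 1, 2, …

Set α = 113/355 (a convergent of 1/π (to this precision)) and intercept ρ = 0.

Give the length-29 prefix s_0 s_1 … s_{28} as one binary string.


n=0: ⌊(1·113)/355⌋ − ⌊(0·113)/355⌋ = ⌊113/355⌋ − ⌊0/355⌋ = 0 − 0 = 0
n=1: ⌊(2·113)/355⌋ − ⌊(1·113)/355⌋ = ⌊226/355⌋ − ⌊113/355⌋ = 0 − 0 = 0
n=2: ⌊(3·113)/355⌋ − ⌊(2·113)/355⌋ = ⌊339/355⌋ − ⌊226/355⌋ = 0 − 0 = 0
n=3: ⌊(4·113)/355⌋ − ⌊(3·113)/355⌋ = ⌊452/355⌋ − ⌊339/355⌋ = 1 − 0 = 1
n=4: ⌊(5·113)/355⌋ − ⌊(4·113)/355⌋ = ⌊565/355⌋ − ⌊452/355⌋ = 1 − 1 = 0
n=5: ⌊(6·113)/355⌋ − ⌊(5·113)/355⌋ = ⌊678/355⌋ − ⌊565/355⌋ = 1 − 1 = 0
n=6: ⌊(7·113)/355⌋ − ⌊(6·113)/355⌋ = ⌊791/355⌋ − ⌊678/355⌋ = 2 − 1 = 1
n=7: ⌊(8·113)/355⌋ − ⌊(7·113)/355⌋ = ⌊904/355⌋ − ⌊791/355⌋ = 2 − 2 = 0
n=8: ⌊(9·113)/355⌋ − ⌊(8·113)/355⌋ = ⌊1017/355⌋ − ⌊904/355⌋ = 2 − 2 = 0
n=9: ⌊(10·113)/355⌋ − ⌊(9·113)/355⌋ = ⌊1130/355⌋ − ⌊1017/355⌋ = 3 − 2 = 1
n=10: ⌊(11·113)/355⌋ − ⌊(10·113)/355⌋ = ⌊1243/355⌋ − ⌊1130/355⌋ = 3 − 3 = 0
n=11: ⌊(12·113)/355⌋ − ⌊(11·113)/355⌋ = ⌊1356/355⌋ − ⌊1243/355⌋ = 3 − 3 = 0
n=12: ⌊(13·113)/355⌋ − ⌊(12·113)/355⌋ = ⌊1469/355⌋ − ⌊1356/355⌋ = 4 − 3 = 1
n=13: ⌊(14·113)/355⌋ − ⌊(13·113)/355⌋ = ⌊1582/355⌋ − ⌊1469/355⌋ = 4 − 4 = 0
n=14: ⌊(15·113)/355⌋ − ⌊(14·113)/355⌋ = ⌊1695/355⌋ − ⌊1582/355⌋ = 4 − 4 = 0
n=15: ⌊(16·113)/355⌋ − ⌊(15·113)/355⌋ = ⌊1808/355⌋ − ⌊1695/355⌋ = 5 − 4 = 1
n=16: ⌊(17·113)/355⌋ − ⌊(16·113)/355⌋ = ⌊1921/355⌋ − ⌊1808/355⌋ = 5 − 5 = 0
n=17: ⌊(18·113)/355⌋ − ⌊(17·113)/355⌋ = ⌊2034/355⌋ − ⌊1921/355⌋ = 5 − 5 = 0
n=18: ⌊(19·113)/355⌋ − ⌊(18·113)/355⌋ = ⌊2147/355⌋ − ⌊2034/355⌋ = 6 − 5 = 1
n=19: ⌊(20·113)/355⌋ − ⌊(19·113)/355⌋ = ⌊2260/355⌋ − ⌊2147/355⌋ = 6 − 6 = 0
n=20: ⌊(21·113)/355⌋ − ⌊(20·113)/355⌋ = ⌊2373/355⌋ − ⌊2260/355⌋ = 6 − 6 = 0
n=21: ⌊(22·113)/355⌋ − ⌊(21·113)/355⌋ = ⌊2486/355⌋ − ⌊2373/355⌋ = 7 − 6 = 1
n=22: ⌊(23·113)/355⌋ − ⌊(22·113)/355⌋ = ⌊2599/355⌋ − ⌊2486/355⌋ = 7 − 7 = 0
n=23: ⌊(24·113)/355⌋ − ⌊(23·113)/355⌋ = ⌊2712/355⌋ − ⌊2599/355⌋ = 7 − 7 = 0
n=24: ⌊(25·113)/355⌋ − ⌊(24·113)/355⌋ = ⌊2825/355⌋ − ⌊2712/355⌋ = 7 − 7 = 0
n=25: ⌊(26·113)/355⌋ − ⌊(25·113)/355⌋ = ⌊2938/355⌋ − ⌊2825/355⌋ = 8 − 7 = 1
n=26: ⌊(27·113)/355⌋ − ⌊(26·113)/355⌋ = ⌊3051/355⌋ − ⌊2938/355⌋ = 8 − 8 = 0
n=27: ⌊(28·113)/355⌋ − ⌊(27·113)/355⌋ = ⌊3164/355⌋ − ⌊3051/355⌋ = 8 − 8 = 0
n=28: ⌊(29·113)/355⌋ − ⌊(28·113)/355⌋ = ⌊3277/355⌋ − ⌊3164/355⌋ = 9 − 8 = 1

00010010010010010010010001001


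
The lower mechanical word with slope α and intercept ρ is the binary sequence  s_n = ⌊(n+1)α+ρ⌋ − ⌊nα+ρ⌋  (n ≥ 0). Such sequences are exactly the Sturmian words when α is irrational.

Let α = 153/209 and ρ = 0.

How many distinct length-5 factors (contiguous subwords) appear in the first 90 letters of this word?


6

t_n = ⌊(n·153)/209⌋ for n = 0 … 90:
  n=0…9: ⌊0/209⌋=0 ⌊153/209⌋=0 ⌊306/209⌋=1 ⌊459/209⌋=2 ⌊612/209⌋=2 ⌊765/209⌋=3 ⌊918/209⌋=4 ⌊1071/209⌋=5 ⌊1224/209⌋=5 ⌊1377/209⌋=6
  n=10…19: ⌊1530/209⌋=7 ⌊1683/209⌋=8 ⌊1836/209⌋=8 ⌊1989/209⌋=9 ⌊2142/209⌋=10 ⌊2295/209⌋=10 ⌊2448/209⌋=11 ⌊2601/209⌋=12 ⌊2754/209⌋=13 ⌊2907/209⌋=13
  n=20…29: ⌊3060/209⌋=14 ⌊3213/209⌋=15 ⌊3366/209⌋=16 ⌊3519/209⌋=16 ⌊3672/209⌋=17 ⌊3825/209⌋=18 ⌊3978/209⌋=19 ⌊4131/209⌋=19 ⌊4284/209⌋=20 ⌊4437/209⌋=21
  n=30…39: ⌊4590/209⌋=21 ⌊4743/209⌋=22 ⌊4896/209⌋=23 ⌊5049/209⌋=24 ⌊5202/209⌋=24 ⌊5355/209⌋=25 ⌊5508/209⌋=26 ⌊5661/209⌋=27 ⌊5814/209⌋=27 ⌊5967/209⌋=28
  n=40…49: ⌊6120/209⌋=29 ⌊6273/209⌋=30 ⌊6426/209⌋=30 ⌊6579/209⌋=31 ⌊6732/209⌋=32 ⌊6885/209⌋=32 ⌊7038/209⌋=33 ⌊7191/209⌋=34 ⌊7344/209⌋=35 ⌊7497/209⌋=35
  n=50…59: ⌊7650/209⌋=36 ⌊7803/209⌋=37 ⌊7956/209⌋=38 ⌊8109/209⌋=38 ⌊8262/209⌋=39 ⌊8415/209⌋=40 ⌊8568/209⌋=40 ⌊8721/209⌋=41 ⌊8874/209⌋=42 ⌊9027/209⌋=43
  n=60…69: ⌊9180/209⌋=43 ⌊9333/209⌋=44 ⌊9486/209⌋=45 ⌊9639/209⌋=46 ⌊9792/209⌋=46 ⌊9945/209⌋=47 ⌊10098/209⌋=48 ⌊10251/209⌋=49 ⌊10404/209⌋=49 ⌊10557/209⌋=50
  n=70…79: ⌊10710/209⌋=51 ⌊10863/209⌋=51 ⌊11016/209⌋=52 ⌊11169/209⌋=53 ⌊11322/209⌋=54 ⌊11475/209⌋=54 ⌊11628/209⌋=55 ⌊11781/209⌋=56 ⌊11934/209⌋=57 ⌊12087/209⌋=57
  n=80…89: ⌊12240/209⌋=58 ⌊12393/209⌋=59 ⌊12546/209⌋=60 ⌊12699/209⌋=60 ⌊12852/209⌋=61 ⌊13005/209⌋=62 ⌊13158/209⌋=62 ⌊13311/209⌋=63 ⌊13464/209⌋=64 ⌊13617/209⌋=65
  n=90: ⌊13770/209⌋=65
s_n = t_(n+1) − t_n for n = 0 … 89 gives
prefix = 011011101110110111011101110110111011101110110111011101101110111011101101110111011101101110
slide a length-5 window over [0..4] … [85..89] (86 windows); first occurrence of each distinct factor:
  [  0..  4] 01101
  [  1..  5] 11011
  [  2..  6] 10111
  [  3..  7] 01110
  [  4..  8] 11101
  [ 10.. 14] 10110
  (the other 80 windows repeat one of these)
distinct factors: {01101, 01110, 10110, 10111, 11011, 11101}
count = 6  (Sturmian bound for length 5 is 6)


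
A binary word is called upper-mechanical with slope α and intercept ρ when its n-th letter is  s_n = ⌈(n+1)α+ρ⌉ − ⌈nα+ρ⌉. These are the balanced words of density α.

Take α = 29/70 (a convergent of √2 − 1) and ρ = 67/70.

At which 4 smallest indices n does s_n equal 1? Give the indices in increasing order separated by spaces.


n=0: ⌈96/70⌉−⌈67/70⌉ = 2−1 = 1  ← one
n=1: ⌈125/70⌉−⌈96/70⌉ = 2−2 = 0
n=2: ⌈154/70⌉−⌈125/70⌉ = 3−2 = 1  ← one
n=3: ⌈183/70⌉−⌈154/70⌉ = 3−3 = 0
n=4: ⌈212/70⌉−⌈183/70⌉ = 4−3 = 1  ← one
n=5: ⌈241/70⌉−⌈212/70⌉ = 4−4 = 0
n=6: ⌈270/70⌉−⌈241/70⌉ = 4−4 = 0
n=7: ⌈299/70⌉−⌈270/70⌉ = 5−4 = 1  ← one
positions of the first 4 ones: 0 2 4 7

0 2 4 7


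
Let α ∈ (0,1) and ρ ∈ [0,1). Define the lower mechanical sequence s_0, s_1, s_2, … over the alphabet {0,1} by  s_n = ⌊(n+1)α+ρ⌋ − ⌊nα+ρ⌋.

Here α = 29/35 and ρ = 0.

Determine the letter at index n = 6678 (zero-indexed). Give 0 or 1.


1

(n+1)α + ρ = (6679·29) / 35 = 193691/35
nα + ρ     = (6678·29) / 35 = 193662/35
⌊193691/35⌋ = 5534,  ⌊193662/35⌋ = 5533
s_{6678} = 5534 − 5533 = 1


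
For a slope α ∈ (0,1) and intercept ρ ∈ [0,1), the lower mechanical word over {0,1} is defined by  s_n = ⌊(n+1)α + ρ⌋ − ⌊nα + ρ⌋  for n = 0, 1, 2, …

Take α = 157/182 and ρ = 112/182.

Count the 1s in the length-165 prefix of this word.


#1s = Σ_{n=0}^{164} s_n = Σ_{n=0}^{164} (⌊(n+1)α+ρ⌋ − ⌊nα+ρ⌋)
the sum telescopes: every ⌊nα+ρ⌋ with 0 < n < 165 appears once with + and once with −, leaving ⌊165α+ρ⌋ − ⌊0·α+ρ⌋
165α + ρ = (165·157 + 112) / 182 = 26017/182
ρ = 112/182
⌊26017/182⌋ = 142,  ⌊112/182⌋ = 0
#1s = 142 − 0 = 142

142


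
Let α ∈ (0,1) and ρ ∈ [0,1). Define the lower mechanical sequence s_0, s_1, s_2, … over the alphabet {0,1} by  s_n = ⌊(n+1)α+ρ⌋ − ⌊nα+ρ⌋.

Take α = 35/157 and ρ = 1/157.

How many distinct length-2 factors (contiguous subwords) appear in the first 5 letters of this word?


2

t_n = ⌊(n·35+1)/157⌋ for n = 0 … 5:
  n=0…5: ⌊1/157⌋=0 ⌊36/157⌋=0 ⌊71/157⌋=0 ⌊106/157⌋=0 ⌊141/157⌋=0 ⌊176/157⌋=1
s_n = t_(n+1) − t_n for n = 0 … 4 gives
prefix = 00001
slide a length-2 window over [0..1] … [3..4] (4 windows); first occurrence of each distinct factor:
  [  0..  1] 00
  [  3..  4] 01
  (the other 2 windows repeat one of these)
distinct factors: {00, 01}
count = 2  (Sturmian bound for length 2 is 3)


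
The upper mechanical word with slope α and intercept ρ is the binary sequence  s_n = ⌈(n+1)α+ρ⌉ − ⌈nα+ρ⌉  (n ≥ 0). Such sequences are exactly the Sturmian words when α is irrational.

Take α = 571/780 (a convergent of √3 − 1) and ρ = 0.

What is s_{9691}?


1

(n+1)α + ρ = (9692·571) / 780 = 5534132/780
nα + ρ     = (9691·571) / 780 = 5533561/780
⌈5534132/780⌉ = 7096,  ⌈5533561/780⌉ = 7095
s_{9691} = 7096 − 7095 = 1


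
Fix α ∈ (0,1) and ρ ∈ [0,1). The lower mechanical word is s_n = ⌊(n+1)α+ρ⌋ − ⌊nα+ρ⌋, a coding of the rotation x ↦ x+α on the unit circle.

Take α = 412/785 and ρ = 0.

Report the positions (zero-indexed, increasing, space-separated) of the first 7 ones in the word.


n=0: ⌊412/785⌋−⌊0/785⌋ = 0−0 = 0
n=1: ⌊824/785⌋−⌊412/785⌋ = 1−0 = 1  ← one
n=2: ⌊1236/785⌋−⌊824/785⌋ = 1−1 = 0
n=3: ⌊1648/785⌋−⌊1236/785⌋ = 2−1 = 1  ← one
n=4: ⌊2060/785⌋−⌊1648/785⌋ = 2−2 = 0
n=5: ⌊2472/785⌋−⌊2060/785⌋ = 3−2 = 1  ← one
n=6: ⌊2884/785⌋−⌊2472/785⌋ = 3−3 = 0
n=7: ⌊3296/785⌋−⌊2884/785⌋ = 4−3 = 1  ← one
n=8: ⌊3708/785⌋−⌊3296/785⌋ = 4−4 = 0
n=9: ⌊4120/785⌋−⌊3708/785⌋ = 5−4 = 1  ← one
n=10: ⌊4532/785⌋−⌊4120/785⌋ = 5−5 = 0
n=11: ⌊4944/785⌋−⌊4532/785⌋ = 6−5 = 1  ← one
n=12: ⌊5356/785⌋−⌊4944/785⌋ = 6−6 = 0
n=13: ⌊5768/785⌋−⌊5356/785⌋ = 7−6 = 1  ← one
positions of the first 7 ones: 1 3 5 7 9 11 13

1 3 5 7 9 11 13


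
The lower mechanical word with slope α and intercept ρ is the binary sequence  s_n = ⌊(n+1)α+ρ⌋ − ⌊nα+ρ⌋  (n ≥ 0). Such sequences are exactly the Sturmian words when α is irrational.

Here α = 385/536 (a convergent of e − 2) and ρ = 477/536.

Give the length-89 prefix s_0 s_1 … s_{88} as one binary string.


11101101110110111011011101110110111011011101101110110111011011101110110111011011101101110

n=0: ⌊(1·385+477)/536⌋ − ⌊(0·385+477)/536⌋ = ⌊862/536⌋ − ⌊477/536⌋ = 1 − 0 = 1
n=1: ⌊(2·385+477)/536⌋ − ⌊(1·385+477)/536⌋ = ⌊1247/536⌋ − ⌊862/536⌋ = 2 − 1 = 1
n=2: ⌊(3·385+477)/536⌋ − ⌊(2·385+477)/536⌋ = ⌊1632/536⌋ − ⌊1247/536⌋ = 3 − 2 = 1
n=3: ⌊(4·385+477)/536⌋ − ⌊(3·385+477)/536⌋ = ⌊2017/536⌋ − ⌊1632/536⌋ = 3 − 3 = 0
n=4: ⌊(5·385+477)/536⌋ − ⌊(4·385+477)/536⌋ = ⌊2402/536⌋ − ⌊2017/536⌋ = 4 − 3 = 1
n=5: ⌊(6·385+477)/536⌋ − ⌊(5·385+477)/536⌋ = ⌊2787/536⌋ − ⌊2402/536⌋ = 5 − 4 = 1
n=6: ⌊(7·385+477)/536⌋ − ⌊(6·385+477)/536⌋ = ⌊3172/536⌋ − ⌊2787/536⌋ = 5 − 5 = 0
n=7: ⌊(8·385+477)/536⌋ − ⌊(7·385+477)/536⌋ = ⌊3557/536⌋ − ⌊3172/536⌋ = 6 − 5 = 1
n=8: ⌊(9·385+477)/536⌋ − ⌊(8·385+477)/536⌋ = ⌊3942/536⌋ − ⌊3557/536⌋ = 7 − 6 = 1
n=9: ⌊(10·385+477)/536⌋ − ⌊(9·385+477)/536⌋ = ⌊4327/536⌋ − ⌊3942/536⌋ = 8 − 7 = 1
n=10: ⌊(11·385+477)/536⌋ − ⌊(10·385+477)/536⌋ = ⌊4712/536⌋ − ⌊4327/536⌋ = 8 − 8 = 0
n=11: ⌊(12·385+477)/536⌋ − ⌊(11·385+477)/536⌋ = ⌊5097/536⌋ − ⌊4712/536⌋ = 9 − 8 = 1
n=12: ⌊(13·385+477)/536⌋ − ⌊(12·385+477)/536⌋ = ⌊5482/536⌋ − ⌊5097/536⌋ = 10 − 9 = 1
n=13: ⌊(14·385+477)/536⌋ − ⌊(13·385+477)/536⌋ = ⌊5867/536⌋ − ⌊5482/536⌋ = 10 − 10 = 0
n=14: ⌊(15·385+477)/536⌋ − ⌊(14·385+477)/536⌋ = ⌊6252/536⌋ − ⌊5867/536⌋ = 11 − 10 = 1
n=15: ⌊(16·385+477)/536⌋ − ⌊(15·385+477)/536⌋ = ⌊6637/536⌋ − ⌊6252/536⌋ = 12 − 11 = 1
n=16: ⌊(17·385+477)/536⌋ − ⌊(16·385+477)/536⌋ = ⌊7022/536⌋ − ⌊6637/536⌋ = 13 − 12 = 1
n=17: ⌊(18·385+477)/536⌋ − ⌊(17·385+477)/536⌋ = ⌊7407/536⌋ − ⌊7022/536⌋ = 13 − 13 = 0
n=18: ⌊(19·385+477)/536⌋ − ⌊(18·385+477)/536⌋ = ⌊7792/536⌋ − ⌊7407/536⌋ = 14 − 13 = 1
n=19: ⌊(20·385+477)/536⌋ − ⌊(19·385+477)/536⌋ = ⌊8177/536⌋ − ⌊7792/536⌋ = 15 − 14 = 1
n=20: ⌊(21·385+477)/536⌋ − ⌊(20·385+477)/536⌋ = ⌊8562/536⌋ − ⌊8177/536⌋ = 15 − 15 = 0
n=21: ⌊(22·385+477)/536⌋ − ⌊(21·385+477)/536⌋ = ⌊8947/536⌋ − ⌊8562/536⌋ = 16 − 15 = 1
n=22: ⌊(23·385+477)/536⌋ − ⌊(22·385+477)/536⌋ = ⌊9332/536⌋ − ⌊8947/536⌋ = 17 − 16 = 1
n=23: ⌊(24·385+477)/536⌋ − ⌊(23·385+477)/536⌋ = ⌊9717/536⌋ − ⌊9332/536⌋ = 18 − 17 = 1
n=24: ⌊(25·385+477)/536⌋ − ⌊(24·385+477)/536⌋ = ⌊10102/536⌋ − ⌊9717/536⌋ = 18 − 18 = 0
n=25: ⌊(26·385+477)/536⌋ − ⌊(25·385+477)/536⌋ = ⌊10487/536⌋ − ⌊10102/536⌋ = 19 − 18 = 1
n=26: ⌊(27·385+477)/536⌋ − ⌊(26·385+477)/536⌋ = ⌊10872/536⌋ − ⌊10487/536⌋ = 20 − 19 = 1
n=27: ⌊(28·385+477)/536⌋ − ⌊(27·385+477)/536⌋ = ⌊11257/536⌋ − ⌊10872/536⌋ = 21 − 20 = 1
n=28: ⌊(29·385+477)/536⌋ − ⌊(28·385+477)/536⌋ = ⌊11642/536⌋ − ⌊11257/536⌋ = 21 − 21 = 0
n=29: ⌊(30·385+477)/536⌋ − ⌊(29·385+477)/536⌋ = ⌊12027/536⌋ − ⌊11642/536⌋ = 22 − 21 = 1
n=30: ⌊(31·385+477)/536⌋ − ⌊(30·385+477)/536⌋ = ⌊12412/536⌋ − ⌊12027/536⌋ = 23 − 22 = 1
n=31: ⌊(32·385+477)/536⌋ − ⌊(31·385+477)/536⌋ = ⌊12797/536⌋ − ⌊12412/536⌋ = 23 − 23 = 0
n=32: ⌊(33·385+477)/536⌋ − ⌊(32·385+477)/536⌋ = ⌊13182/536⌋ − ⌊12797/536⌋ = 24 − 23 = 1
n=33: ⌊(34·385+477)/536⌋ − ⌊(33·385+477)/536⌋ = ⌊13567/536⌋ − ⌊13182/536⌋ = 25 − 24 = 1
n=34: ⌊(35·385+477)/536⌋ − ⌊(34·385+477)/536⌋ = ⌊13952/536⌋ − ⌊13567/536⌋ = 26 − 25 = 1
n=35: ⌊(36·385+477)/536⌋ − ⌊(35·385+477)/536⌋ = ⌊14337/536⌋ − ⌊13952/536⌋ = 26 − 26 = 0
n=36: ⌊(37·385+477)/536⌋ − ⌊(36·385+477)/536⌋ = ⌊14722/536⌋ − ⌊14337/536⌋ = 27 − 26 = 1
n=37: ⌊(38·385+477)/536⌋ − ⌊(37·385+477)/536⌋ = ⌊15107/536⌋ − ⌊14722/536⌋ = 28 − 27 = 1
n=38: ⌊(39·385+477)/536⌋ − ⌊(38·385+477)/536⌋ = ⌊15492/536⌋ − ⌊15107/536⌋ = 28 − 28 = 0
n=39: ⌊(40·385+477)/536⌋ − ⌊(39·385+477)/536⌋ = ⌊15877/536⌋ − ⌊15492/536⌋ = 29 − 28 = 1
n=40: ⌊(41·385+477)/536⌋ − ⌊(40·385+477)/536⌋ = ⌊16262/536⌋ − ⌊15877/536⌋ = 30 − 29 = 1
n=41: ⌊(42·385+477)/536⌋ − ⌊(41·385+477)/536⌋ = ⌊16647/536⌋ − ⌊16262/536⌋ = 31 − 30 = 1
n=42: ⌊(43·385+477)/536⌋ − ⌊(42·385+477)/536⌋ = ⌊17032/536⌋ − ⌊16647/536⌋ = 31 − 31 = 0
n=43: ⌊(44·385+477)/536⌋ − ⌊(43·385+477)/536⌋ = ⌊17417/536⌋ − ⌊17032/536⌋ = 32 − 31 = 1
n=44: ⌊(45·385+477)/536⌋ − ⌊(44·385+477)/536⌋ = ⌊17802/536⌋ − ⌊17417/536⌋ = 33 − 32 = 1
n=45: ⌊(46·385+477)/536⌋ − ⌊(45·385+477)/536⌋ = ⌊18187/536⌋ − ⌊17802/536⌋ = 33 − 33 = 0
n=46: ⌊(47·385+477)/536⌋ − ⌊(46·385+477)/536⌋ = ⌊18572/536⌋ − ⌊18187/536⌋ = 34 − 33 = 1
n=47: ⌊(48·385+477)/536⌋ − ⌊(47·385+477)/536⌋ = ⌊18957/536⌋ − ⌊18572/536⌋ = 35 − 34 = 1
n=48: ⌊(49·385+477)/536⌋ − ⌊(48·385+477)/536⌋ = ⌊19342/536⌋ − ⌊18957/536⌋ = 36 − 35 = 1
n=49: ⌊(50·385+477)/536⌋ − ⌊(49·385+477)/536⌋ = ⌊19727/536⌋ − ⌊19342/536⌋ = 36 − 36 = 0
n=50: ⌊(51·385+477)/536⌋ − ⌊(50·385+477)/536⌋ = ⌊20112/536⌋ − ⌊19727/536⌋ = 37 − 36 = 1
n=51: ⌊(52·385+477)/536⌋ − ⌊(51·385+477)/536⌋ = ⌊20497/536⌋ − ⌊20112/536⌋ = 38 − 37 = 1
n=52: ⌊(53·385+477)/536⌋ − ⌊(52·385+477)/536⌋ = ⌊20882/536⌋ − ⌊20497/536⌋ = 38 − 38 = 0
n=53: ⌊(54·385+477)/536⌋ − ⌊(53·385+477)/536⌋ = ⌊21267/536⌋ − ⌊20882/536⌋ = 39 − 38 = 1
n=54: ⌊(55·385+477)/536⌋ − ⌊(54·385+477)/536⌋ = ⌊21652/536⌋ − ⌊21267/536⌋ = 40 − 39 = 1
n=55: ⌊(56·385+477)/536⌋ − ⌊(55·385+477)/536⌋ = ⌊22037/536⌋ − ⌊21652/536⌋ = 41 − 40 = 1
n=56: ⌊(57·385+477)/536⌋ − ⌊(56·385+477)/536⌋ = ⌊22422/536⌋ − ⌊22037/536⌋ = 41 − 41 = 0
n=57: ⌊(58·385+477)/536⌋ − ⌊(57·385+477)/536⌋ = ⌊22807/536⌋ − ⌊22422/536⌋ = 42 − 41 = 1
n=58: ⌊(59·385+477)/536⌋ − ⌊(58·385+477)/536⌋ = ⌊23192/536⌋ − ⌊22807/536⌋ = 43 − 42 = 1
n=59: ⌊(60·385+477)/536⌋ − ⌊(59·385+477)/536⌋ = ⌊23577/536⌋ − ⌊23192/536⌋ = 43 − 43 = 0
n=60: ⌊(61·385+477)/536⌋ − ⌊(60·385+477)/536⌋ = ⌊23962/536⌋ − ⌊23577/536⌋ = 44 − 43 = 1
n=61: ⌊(62·385+477)/536⌋ − ⌊(61·385+477)/536⌋ = ⌊24347/536⌋ − ⌊23962/536⌋ = 45 − 44 = 1
n=62: ⌊(63·385+477)/536⌋ − ⌊(62·385+477)/536⌋ = ⌊24732/536⌋ − ⌊24347/536⌋ = 46 − 45 = 1
n=63: ⌊(64·385+477)/536⌋ − ⌊(63·385+477)/536⌋ = ⌊25117/536⌋ − ⌊24732/536⌋ = 46 − 46 = 0
n=64: ⌊(65·385+477)/536⌋ − ⌊(64·385+477)/536⌋ = ⌊25502/536⌋ − ⌊25117/536⌋ = 47 − 46 = 1
n=65: ⌊(66·385+477)/536⌋ − ⌊(65·385+477)/536⌋ = ⌊25887/536⌋ − ⌊25502/536⌋ = 48 − 47 = 1
n=66: ⌊(67·385+477)/536⌋ − ⌊(66·385+477)/536⌋ = ⌊26272/536⌋ − ⌊25887/536⌋ = 49 − 48 = 1
n=67: ⌊(68·385+477)/536⌋ − ⌊(67·385+477)/536⌋ = ⌊26657/536⌋ − ⌊26272/536⌋ = 49 − 49 = 0
n=68: ⌊(69·385+477)/536⌋ − ⌊(68·385+477)/536⌋ = ⌊27042/536⌋ − ⌊26657/536⌋ = 50 − 49 = 1
n=69: ⌊(70·385+477)/536⌋ − ⌊(69·385+477)/536⌋ = ⌊27427/536⌋ − ⌊27042/536⌋ = 51 − 50 = 1
n=70: ⌊(71·385+477)/536⌋ − ⌊(70·385+477)/536⌋ = ⌊27812/536⌋ − ⌊27427/536⌋ = 51 − 51 = 0
n=71: ⌊(72·385+477)/536⌋ − ⌊(71·385+477)/536⌋ = ⌊28197/536⌋ − ⌊27812/536⌋ = 52 − 51 = 1
n=72: ⌊(73·385+477)/536⌋ − ⌊(72·385+477)/536⌋ = ⌊28582/536⌋ − ⌊28197/536⌋ = 53 − 52 = 1
n=73: ⌊(74·385+477)/536⌋ − ⌊(73·385+477)/536⌋ = ⌊28967/536⌋ − ⌊28582/536⌋ = 54 − 53 = 1
n=74: ⌊(75·385+477)/536⌋ − ⌊(74·385+477)/536⌋ = ⌊29352/536⌋ − ⌊28967/536⌋ = 54 − 54 = 0
n=75: ⌊(76·385+477)/536⌋ − ⌊(75·385+477)/536⌋ = ⌊29737/536⌋ − ⌊29352/536⌋ = 55 − 54 = 1
n=76: ⌊(77·385+477)/536⌋ − ⌊(76·385+477)/536⌋ = ⌊30122/536⌋ − ⌊29737/536⌋ = 56 − 55 = 1
n=77: ⌊(78·385+477)/536⌋ − ⌊(77·385+477)/536⌋ = ⌊30507/536⌋ − ⌊30122/536⌋ = 56 − 56 = 0
n=78: ⌊(79·385+477)/536⌋ − ⌊(78·385+477)/536⌋ = ⌊30892/536⌋ − ⌊30507/536⌋ = 57 − 56 = 1
n=79: ⌊(80·385+477)/536⌋ − ⌊(79·385+477)/536⌋ = ⌊31277/536⌋ − ⌊30892/536⌋ = 58 − 57 = 1
n=80: ⌊(81·385+477)/536⌋ − ⌊(80·385+477)/536⌋ = ⌊31662/536⌋ − ⌊31277/536⌋ = 59 − 58 = 1
n=81: ⌊(82·385+477)/536⌋ − ⌊(81·385+477)/536⌋ = ⌊32047/536⌋ − ⌊31662/536⌋ = 59 − 59 = 0
n=82: ⌊(83·385+477)/536⌋ − ⌊(82·385+477)/536⌋ = ⌊32432/536⌋ − ⌊32047/536⌋ = 60 − 59 = 1
n=83: ⌊(84·385+477)/536⌋ − ⌊(83·385+477)/536⌋ = ⌊32817/536⌋ − ⌊32432/536⌋ = 61 − 60 = 1
n=84: ⌊(85·385+477)/536⌋ − ⌊(84·385+477)/536⌋ = ⌊33202/536⌋ − ⌊32817/536⌋ = 61 − 61 = 0
n=85: ⌊(86·385+477)/536⌋ − ⌊(85·385+477)/536⌋ = ⌊33587/536⌋ − ⌊33202/536⌋ = 62 − 61 = 1
n=86: ⌊(87·385+477)/536⌋ − ⌊(86·385+477)/536⌋ = ⌊33972/536⌋ − ⌊33587/536⌋ = 63 − 62 = 1
n=87: ⌊(88·385+477)/536⌋ − ⌊(87·385+477)/536⌋ = ⌊34357/536⌋ − ⌊33972/536⌋ = 64 − 63 = 1
n=88: ⌊(89·385+477)/536⌋ − ⌊(88·385+477)/536⌋ = ⌊34742/536⌋ − ⌊34357/536⌋ = 64 − 64 = 0


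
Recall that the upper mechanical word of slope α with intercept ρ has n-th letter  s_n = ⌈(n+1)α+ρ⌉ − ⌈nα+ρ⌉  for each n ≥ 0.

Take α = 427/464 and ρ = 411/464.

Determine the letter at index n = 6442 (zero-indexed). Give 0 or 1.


(n+1)α + ρ = (6443·427 + 411) / 464 = 2751572/464
nα + ρ     = (6442·427 + 411) / 464 = 2751145/464
⌈2751572/464⌉ = 5931,  ⌈2751145/464⌉ = 5930
s_{6442} = 5931 − 5930 = 1

1


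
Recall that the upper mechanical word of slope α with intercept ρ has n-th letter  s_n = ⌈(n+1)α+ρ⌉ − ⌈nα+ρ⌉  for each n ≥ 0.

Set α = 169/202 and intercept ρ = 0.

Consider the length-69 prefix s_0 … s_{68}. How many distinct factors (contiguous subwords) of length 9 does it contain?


10

t_n = ⌈(n·169)/202⌉ for n = 0 … 69:
  n=0…9: ⌈0/202⌉=0 ⌈169/202⌉=1 ⌈338/202⌉=2 ⌈507/202⌉=3 ⌈676/202⌉=4 ⌈845/202⌉=5 ⌈1014/202⌉=6 ⌈1183/202⌉=6 ⌈1352/202⌉=7 ⌈1521/202⌉=8
  n=10…19: ⌈1690/202⌉=9 ⌈1859/202⌉=10 ⌈2028/202⌉=11 ⌈2197/202⌉=11 ⌈2366/202⌉=12 ⌈2535/202⌉=13 ⌈2704/202⌉=14 ⌈2873/202⌉=15 ⌈3042/202⌉=16 ⌈3211/202⌉=16
  n=20…29: ⌈3380/202⌉=17 ⌈3549/202⌉=18 ⌈3718/202⌉=19 ⌈3887/202⌉=20 ⌈4056/202⌉=21 ⌈4225/202⌉=21 ⌈4394/202⌉=22 ⌈4563/202⌉=23 ⌈4732/202⌉=24 ⌈4901/202⌉=25
  n=30…39: ⌈5070/202⌉=26 ⌈5239/202⌉=26 ⌈5408/202⌉=27 ⌈5577/202⌉=28 ⌈5746/202⌉=29 ⌈5915/202⌉=30 ⌈6084/202⌉=31 ⌈6253/202⌉=31 ⌈6422/202⌉=32 ⌈6591/202⌉=33
  n=40…49: ⌈6760/202⌉=34 ⌈6929/202⌉=35 ⌈7098/202⌉=36 ⌈7267/202⌉=36 ⌈7436/202⌉=37 ⌈7605/202⌉=38 ⌈7774/202⌉=39 ⌈7943/202⌉=40 ⌈8112/202⌉=41 ⌈8281/202⌉=41
  n=50…59: ⌈8450/202⌉=42 ⌈8619/202⌉=43 ⌈8788/202⌉=44 ⌈8957/202⌉=45 ⌈9126/202⌉=46 ⌈9295/202⌉=47 ⌈9464/202⌉=47 ⌈9633/202⌉=48 ⌈9802/202⌉=49 ⌈9971/202⌉=50
  n=60…69: ⌈10140/202⌉=51 ⌈10309/202⌉=52 ⌈10478/202⌉=52 ⌈10647/202⌉=53 ⌈10816/202⌉=54 ⌈10985/202⌉=55 ⌈11154/202⌉=56 ⌈11323/202⌉=57 ⌈11492/202⌉=57 ⌈11661/202⌉=58
s_n = t_(n+1) − t_n for n = 0 … 68 gives
prefix = 111111011111011111011111011111011111011111011111011111101111101111101
slide a length-9 window over [0..8] … [60..68] (61 windows); first occurrence of each distinct factor:
  [  0..  8] 111111011
  [  1..  9] 111110111
  [  2.. 10] 111101111
  [  3.. 11] 111011111
  [  4.. 12] 110111110
  [  5.. 13] 101111101
  [  6.. 14] 011111011
  [ 46.. 54] 110111111
  [ 47.. 55] 101111110
  [ 48.. 56] 011111101
  (the other 51 windows repeat one of these)
distinct factors: {011111011, 011111101, 101111101, 101111110, 110111110, 110111111, 111011111, 111101111, 111110111, 111111011}
count = 10  (Sturmian bound for length 9 is 10)


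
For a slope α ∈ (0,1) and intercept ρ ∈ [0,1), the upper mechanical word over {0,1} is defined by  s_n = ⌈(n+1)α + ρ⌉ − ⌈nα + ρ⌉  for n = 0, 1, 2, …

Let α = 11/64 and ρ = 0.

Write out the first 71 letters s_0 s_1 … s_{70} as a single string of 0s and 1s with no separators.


10000100000100000100000100000100001000001000001000001000001000001000010

n=0: ⌈(1·11)/64⌉ − ⌈(0·11)/64⌉ = ⌈11/64⌉ − ⌈0/64⌉ = 1 − 0 = 1
n=1: ⌈(2·11)/64⌉ − ⌈(1·11)/64⌉ = ⌈22/64⌉ − ⌈11/64⌉ = 1 − 1 = 0
n=2: ⌈(3·11)/64⌉ − ⌈(2·11)/64⌉ = ⌈33/64⌉ − ⌈22/64⌉ = 1 − 1 = 0
n=3: ⌈(4·11)/64⌉ − ⌈(3·11)/64⌉ = ⌈44/64⌉ − ⌈33/64⌉ = 1 − 1 = 0
n=4: ⌈(5·11)/64⌉ − ⌈(4·11)/64⌉ = ⌈55/64⌉ − ⌈44/64⌉ = 1 − 1 = 0
n=5: ⌈(6·11)/64⌉ − ⌈(5·11)/64⌉ = ⌈66/64⌉ − ⌈55/64⌉ = 2 − 1 = 1
n=6: ⌈(7·11)/64⌉ − ⌈(6·11)/64⌉ = ⌈77/64⌉ − ⌈66/64⌉ = 2 − 2 = 0
n=7: ⌈(8·11)/64⌉ − ⌈(7·11)/64⌉ = ⌈88/64⌉ − ⌈77/64⌉ = 2 − 2 = 0
n=8: ⌈(9·11)/64⌉ − ⌈(8·11)/64⌉ = ⌈99/64⌉ − ⌈88/64⌉ = 2 − 2 = 0
n=9: ⌈(10·11)/64⌉ − ⌈(9·11)/64⌉ = ⌈110/64⌉ − ⌈99/64⌉ = 2 − 2 = 0
n=10: ⌈(11·11)/64⌉ − ⌈(10·11)/64⌉ = ⌈121/64⌉ − ⌈110/64⌉ = 2 − 2 = 0
n=11: ⌈(12·11)/64⌉ − ⌈(11·11)/64⌉ = ⌈132/64⌉ − ⌈121/64⌉ = 3 − 2 = 1
n=12: ⌈(13·11)/64⌉ − ⌈(12·11)/64⌉ = ⌈143/64⌉ − ⌈132/64⌉ = 3 − 3 = 0
n=13: ⌈(14·11)/64⌉ − ⌈(13·11)/64⌉ = ⌈154/64⌉ − ⌈143/64⌉ = 3 − 3 = 0
n=14: ⌈(15·11)/64⌉ − ⌈(14·11)/64⌉ = ⌈165/64⌉ − ⌈154/64⌉ = 3 − 3 = 0
n=15: ⌈(16·11)/64⌉ − ⌈(15·11)/64⌉ = ⌈176/64⌉ − ⌈165/64⌉ = 3 − 3 = 0
n=16: ⌈(17·11)/64⌉ − ⌈(16·11)/64⌉ = ⌈187/64⌉ − ⌈176/64⌉ = 3 − 3 = 0
n=17: ⌈(18·11)/64⌉ − ⌈(17·11)/64⌉ = ⌈198/64⌉ − ⌈187/64⌉ = 4 − 3 = 1
n=18: ⌈(19·11)/64⌉ − ⌈(18·11)/64⌉ = ⌈209/64⌉ − ⌈198/64⌉ = 4 − 4 = 0
n=19: ⌈(20·11)/64⌉ − ⌈(19·11)/64⌉ = ⌈220/64⌉ − ⌈209/64⌉ = 4 − 4 = 0
n=20: ⌈(21·11)/64⌉ − ⌈(20·11)/64⌉ = ⌈231/64⌉ − ⌈220/64⌉ = 4 − 4 = 0
n=21: ⌈(22·11)/64⌉ − ⌈(21·11)/64⌉ = ⌈242/64⌉ − ⌈231/64⌉ = 4 − 4 = 0
n=22: ⌈(23·11)/64⌉ − ⌈(22·11)/64⌉ = ⌈253/64⌉ − ⌈242/64⌉ = 4 − 4 = 0
n=23: ⌈(24·11)/64⌉ − ⌈(23·11)/64⌉ = ⌈264/64⌉ − ⌈253/64⌉ = 5 − 4 = 1
n=24: ⌈(25·11)/64⌉ − ⌈(24·11)/64⌉ = ⌈275/64⌉ − ⌈264/64⌉ = 5 − 5 = 0
n=25: ⌈(26·11)/64⌉ − ⌈(25·11)/64⌉ = ⌈286/64⌉ − ⌈275/64⌉ = 5 − 5 = 0
n=26: ⌈(27·11)/64⌉ − ⌈(26·11)/64⌉ = ⌈297/64⌉ − ⌈286/64⌉ = 5 − 5 = 0
n=27: ⌈(28·11)/64⌉ − ⌈(27·11)/64⌉ = ⌈308/64⌉ − ⌈297/64⌉ = 5 − 5 = 0
n=28: ⌈(29·11)/64⌉ − ⌈(28·11)/64⌉ = ⌈319/64⌉ − ⌈308/64⌉ = 5 − 5 = 0
n=29: ⌈(30·11)/64⌉ − ⌈(29·11)/64⌉ = ⌈330/64⌉ − ⌈319/64⌉ = 6 − 5 = 1
n=30: ⌈(31·11)/64⌉ − ⌈(30·11)/64⌉ = ⌈341/64⌉ − ⌈330/64⌉ = 6 − 6 = 0
n=31: ⌈(32·11)/64⌉ − ⌈(31·11)/64⌉ = ⌈352/64⌉ − ⌈341/64⌉ = 6 − 6 = 0
n=32: ⌈(33·11)/64⌉ − ⌈(32·11)/64⌉ = ⌈363/64⌉ − ⌈352/64⌉ = 6 − 6 = 0
n=33: ⌈(34·11)/64⌉ − ⌈(33·11)/64⌉ = ⌈374/64⌉ − ⌈363/64⌉ = 6 − 6 = 0
n=34: ⌈(35·11)/64⌉ − ⌈(34·11)/64⌉ = ⌈385/64⌉ − ⌈374/64⌉ = 7 − 6 = 1
n=35: ⌈(36·11)/64⌉ − ⌈(35·11)/64⌉ = ⌈396/64⌉ − ⌈385/64⌉ = 7 − 7 = 0
n=36: ⌈(37·11)/64⌉ − ⌈(36·11)/64⌉ = ⌈407/64⌉ − ⌈396/64⌉ = 7 − 7 = 0
n=37: ⌈(38·11)/64⌉ − ⌈(37·11)/64⌉ = ⌈418/64⌉ − ⌈407/64⌉ = 7 − 7 = 0
n=38: ⌈(39·11)/64⌉ − ⌈(38·11)/64⌉ = ⌈429/64⌉ − ⌈418/64⌉ = 7 − 7 = 0
n=39: ⌈(40·11)/64⌉ − ⌈(39·11)/64⌉ = ⌈440/64⌉ − ⌈429/64⌉ = 7 − 7 = 0
n=40: ⌈(41·11)/64⌉ − ⌈(40·11)/64⌉ = ⌈451/64⌉ − ⌈440/64⌉ = 8 − 7 = 1
n=41: ⌈(42·11)/64⌉ − ⌈(41·11)/64⌉ = ⌈462/64⌉ − ⌈451/64⌉ = 8 − 8 = 0
n=42: ⌈(43·11)/64⌉ − ⌈(42·11)/64⌉ = ⌈473/64⌉ − ⌈462/64⌉ = 8 − 8 = 0
n=43: ⌈(44·11)/64⌉ − ⌈(43·11)/64⌉ = ⌈484/64⌉ − ⌈473/64⌉ = 8 − 8 = 0
n=44: ⌈(45·11)/64⌉ − ⌈(44·11)/64⌉ = ⌈495/64⌉ − ⌈484/64⌉ = 8 − 8 = 0
n=45: ⌈(46·11)/64⌉ − ⌈(45·11)/64⌉ = ⌈506/64⌉ − ⌈495/64⌉ = 8 − 8 = 0
n=46: ⌈(47·11)/64⌉ − ⌈(46·11)/64⌉ = ⌈517/64⌉ − ⌈506/64⌉ = 9 − 8 = 1
n=47: ⌈(48·11)/64⌉ − ⌈(47·11)/64⌉ = ⌈528/64⌉ − ⌈517/64⌉ = 9 − 9 = 0
n=48: ⌈(49·11)/64⌉ − ⌈(48·11)/64⌉ = ⌈539/64⌉ − ⌈528/64⌉ = 9 − 9 = 0
n=49: ⌈(50·11)/64⌉ − ⌈(49·11)/64⌉ = ⌈550/64⌉ − ⌈539/64⌉ = 9 − 9 = 0
n=50: ⌈(51·11)/64⌉ − ⌈(50·11)/64⌉ = ⌈561/64⌉ − ⌈550/64⌉ = 9 − 9 = 0
n=51: ⌈(52·11)/64⌉ − ⌈(51·11)/64⌉ = ⌈572/64⌉ − ⌈561/64⌉ = 9 − 9 = 0
n=52: ⌈(53·11)/64⌉ − ⌈(52·11)/64⌉ = ⌈583/64⌉ − ⌈572/64⌉ = 10 − 9 = 1
n=53: ⌈(54·11)/64⌉ − ⌈(53·11)/64⌉ = ⌈594/64⌉ − ⌈583/64⌉ = 10 − 10 = 0
n=54: ⌈(55·11)/64⌉ − ⌈(54·11)/64⌉ = ⌈605/64⌉ − ⌈594/64⌉ = 10 − 10 = 0
n=55: ⌈(56·11)/64⌉ − ⌈(55·11)/64⌉ = ⌈616/64⌉ − ⌈605/64⌉ = 10 − 10 = 0
n=56: ⌈(57·11)/64⌉ − ⌈(56·11)/64⌉ = ⌈627/64⌉ − ⌈616/64⌉ = 10 − 10 = 0
n=57: ⌈(58·11)/64⌉ − ⌈(57·11)/64⌉ = ⌈638/64⌉ − ⌈627/64⌉ = 10 − 10 = 0
n=58: ⌈(59·11)/64⌉ − ⌈(58·11)/64⌉ = ⌈649/64⌉ − ⌈638/64⌉ = 11 − 10 = 1
n=59: ⌈(60·11)/64⌉ − ⌈(59·11)/64⌉ = ⌈660/64⌉ − ⌈649/64⌉ = 11 − 11 = 0
n=60: ⌈(61·11)/64⌉ − ⌈(60·11)/64⌉ = ⌈671/64⌉ − ⌈660/64⌉ = 11 − 11 = 0
n=61: ⌈(62·11)/64⌉ − ⌈(61·11)/64⌉ = ⌈682/64⌉ − ⌈671/64⌉ = 11 − 11 = 0
n=62: ⌈(63·11)/64⌉ − ⌈(62·11)/64⌉ = ⌈693/64⌉ − ⌈682/64⌉ = 11 − 11 = 0
n=63: ⌈(64·11)/64⌉ − ⌈(63·11)/64⌉ = ⌈704/64⌉ − ⌈693/64⌉ = 11 − 11 = 0
n=64: ⌈(65·11)/64⌉ − ⌈(64·11)/64⌉ = ⌈715/64⌉ − ⌈704/64⌉ = 12 − 11 = 1
n=65: ⌈(66·11)/64⌉ − ⌈(65·11)/64⌉ = ⌈726/64⌉ − ⌈715/64⌉ = 12 − 12 = 0
n=66: ⌈(67·11)/64⌉ − ⌈(66·11)/64⌉ = ⌈737/64⌉ − ⌈726/64⌉ = 12 − 12 = 0
n=67: ⌈(68·11)/64⌉ − ⌈(67·11)/64⌉ = ⌈748/64⌉ − ⌈737/64⌉ = 12 − 12 = 0
n=68: ⌈(69·11)/64⌉ − ⌈(68·11)/64⌉ = ⌈759/64⌉ − ⌈748/64⌉ = 12 − 12 = 0
n=69: ⌈(70·11)/64⌉ − ⌈(69·11)/64⌉ = ⌈770/64⌉ − ⌈759/64⌉ = 13 − 12 = 1
n=70: ⌈(71·11)/64⌉ − ⌈(70·11)/64⌉ = ⌈781/64⌉ − ⌈770/64⌉ = 13 − 13 = 0


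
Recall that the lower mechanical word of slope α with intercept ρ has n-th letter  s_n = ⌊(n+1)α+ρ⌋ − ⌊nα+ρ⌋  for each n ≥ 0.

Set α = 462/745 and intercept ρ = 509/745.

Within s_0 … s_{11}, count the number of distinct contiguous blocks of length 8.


t_n = ⌊(n·462+509)/745⌋ for n = 0 … 12:
  n=0…9: ⌊509/745⌋=0 ⌊971/745⌋=1 ⌊1433/745⌋=1 ⌊1895/745⌋=2 ⌊2357/745⌋=3 ⌊2819/745⌋=3 ⌊3281/745⌋=4 ⌊3743/745⌋=5 ⌊4205/745⌋=5 ⌊4667/745⌋=6
  n=10…12: ⌊5129/745⌋=6 ⌊5591/745⌋=7 ⌊6053/745⌋=8
s_n = t_(n+1) − t_n for n = 0 … 11 gives
prefix = 101101101011
slide a length-8 window over [0..7] … [4..11] (5 windows); first occurrence of each distinct factor:
  [  0..  7] 10110110
  [  1..  8] 01101101
  [  2..  9] 11011010
  [  3.. 10] 10110101
  [  4.. 11] 01101011
distinct factors: {01101011, 01101101, 10110101, 10110110, 11011010}
count = 5  (Sturmian bound for length 8 is 9)

5


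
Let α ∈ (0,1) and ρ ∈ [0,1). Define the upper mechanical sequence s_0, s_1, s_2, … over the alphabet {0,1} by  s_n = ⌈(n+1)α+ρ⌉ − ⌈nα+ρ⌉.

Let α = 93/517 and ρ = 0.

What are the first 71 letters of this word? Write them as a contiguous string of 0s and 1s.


n=0: ⌈(1·93)/517⌉ − ⌈(0·93)/517⌉ = ⌈93/517⌉ − ⌈0/517⌉ = 1 − 0 = 1
n=1: ⌈(2·93)/517⌉ − ⌈(1·93)/517⌉ = ⌈186/517⌉ − ⌈93/517⌉ = 1 − 1 = 0
n=2: ⌈(3·93)/517⌉ − ⌈(2·93)/517⌉ = ⌈279/517⌉ − ⌈186/517⌉ = 1 − 1 = 0
n=3: ⌈(4·93)/517⌉ − ⌈(3·93)/517⌉ = ⌈372/517⌉ − ⌈279/517⌉ = 1 − 1 = 0
n=4: ⌈(5·93)/517⌉ − ⌈(4·93)/517⌉ = ⌈465/517⌉ − ⌈372/517⌉ = 1 − 1 = 0
n=5: ⌈(6·93)/517⌉ − ⌈(5·93)/517⌉ = ⌈558/517⌉ − ⌈465/517⌉ = 2 − 1 = 1
n=6: ⌈(7·93)/517⌉ − ⌈(6·93)/517⌉ = ⌈651/517⌉ − ⌈558/517⌉ = 2 − 2 = 0
n=7: ⌈(8·93)/517⌉ − ⌈(7·93)/517⌉ = ⌈744/517⌉ − ⌈651/517⌉ = 2 − 2 = 0
n=8: ⌈(9·93)/517⌉ − ⌈(8·93)/517⌉ = ⌈837/517⌉ − ⌈744/517⌉ = 2 − 2 = 0
n=9: ⌈(10·93)/517⌉ − ⌈(9·93)/517⌉ = ⌈930/517⌉ − ⌈837/517⌉ = 2 − 2 = 0
n=10: ⌈(11·93)/517⌉ − ⌈(10·93)/517⌉ = ⌈1023/517⌉ − ⌈930/517⌉ = 2 − 2 = 0
n=11: ⌈(12·93)/517⌉ − ⌈(11·93)/517⌉ = ⌈1116/517⌉ − ⌈1023/517⌉ = 3 − 2 = 1
n=12: ⌈(13·93)/517⌉ − ⌈(12·93)/517⌉ = ⌈1209/517⌉ − ⌈1116/517⌉ = 3 − 3 = 0
n=13: ⌈(14·93)/517⌉ − ⌈(13·93)/517⌉ = ⌈1302/517⌉ − ⌈1209/517⌉ = 3 − 3 = 0
n=14: ⌈(15·93)/517⌉ − ⌈(14·93)/517⌉ = ⌈1395/517⌉ − ⌈1302/517⌉ = 3 − 3 = 0
n=15: ⌈(16·93)/517⌉ − ⌈(15·93)/517⌉ = ⌈1488/517⌉ − ⌈1395/517⌉ = 3 − 3 = 0
n=16: ⌈(17·93)/517⌉ − ⌈(16·93)/517⌉ = ⌈1581/517⌉ − ⌈1488/517⌉ = 4 − 3 = 1
n=17: ⌈(18·93)/517⌉ − ⌈(17·93)/517⌉ = ⌈1674/517⌉ − ⌈1581/517⌉ = 4 − 4 = 0
n=18: ⌈(19·93)/517⌉ − ⌈(18·93)/517⌉ = ⌈1767/517⌉ − ⌈1674/517⌉ = 4 − 4 = 0
n=19: ⌈(20·93)/517⌉ − ⌈(19·93)/517⌉ = ⌈1860/517⌉ − ⌈1767/517⌉ = 4 − 4 = 0
n=20: ⌈(21·93)/517⌉ − ⌈(20·93)/517⌉ = ⌈1953/517⌉ − ⌈1860/517⌉ = 4 − 4 = 0
n=21: ⌈(22·93)/517⌉ − ⌈(21·93)/517⌉ = ⌈2046/517⌉ − ⌈1953/517⌉ = 4 − 4 = 0
n=22: ⌈(23·93)/517⌉ − ⌈(22·93)/517⌉ = ⌈2139/517⌉ − ⌈2046/517⌉ = 5 − 4 = 1
n=23: ⌈(24·93)/517⌉ − ⌈(23·93)/517⌉ = ⌈2232/517⌉ − ⌈2139/517⌉ = 5 − 5 = 0
n=24: ⌈(25·93)/517⌉ − ⌈(24·93)/517⌉ = ⌈2325/517⌉ − ⌈2232/517⌉ = 5 − 5 = 0
n=25: ⌈(26·93)/517⌉ − ⌈(25·93)/517⌉ = ⌈2418/517⌉ − ⌈2325/517⌉ = 5 − 5 = 0
n=26: ⌈(27·93)/517⌉ − ⌈(26·93)/517⌉ = ⌈2511/517⌉ − ⌈2418/517⌉ = 5 − 5 = 0
n=27: ⌈(28·93)/517⌉ − ⌈(27·93)/517⌉ = ⌈2604/517⌉ − ⌈2511/517⌉ = 6 − 5 = 1
n=28: ⌈(29·93)/517⌉ − ⌈(28·93)/517⌉ = ⌈2697/517⌉ − ⌈2604/517⌉ = 6 − 6 = 0
n=29: ⌈(30·93)/517⌉ − ⌈(29·93)/517⌉ = ⌈2790/517⌉ − ⌈2697/517⌉ = 6 − 6 = 0
n=30: ⌈(31·93)/517⌉ − ⌈(30·93)/517⌉ = ⌈2883/517⌉ − ⌈2790/517⌉ = 6 − 6 = 0
n=31: ⌈(32·93)/517⌉ − ⌈(31·93)/517⌉ = ⌈2976/517⌉ − ⌈2883/517⌉ = 6 − 6 = 0
n=32: ⌈(33·93)/517⌉ − ⌈(32·93)/517⌉ = ⌈3069/517⌉ − ⌈2976/517⌉ = 6 − 6 = 0
n=33: ⌈(34·93)/517⌉ − ⌈(33·93)/517⌉ = ⌈3162/517⌉ − ⌈3069/517⌉ = 7 − 6 = 1
n=34: ⌈(35·93)/517⌉ − ⌈(34·93)/517⌉ = ⌈3255/517⌉ − ⌈3162/517⌉ = 7 − 7 = 0
n=35: ⌈(36·93)/517⌉ − ⌈(35·93)/517⌉ = ⌈3348/517⌉ − ⌈3255/517⌉ = 7 − 7 = 0
n=36: ⌈(37·93)/517⌉ − ⌈(36·93)/517⌉ = ⌈3441/517⌉ − ⌈3348/517⌉ = 7 − 7 = 0
n=37: ⌈(38·93)/517⌉ − ⌈(37·93)/517⌉ = ⌈3534/517⌉ − ⌈3441/517⌉ = 7 − 7 = 0
n=38: ⌈(39·93)/517⌉ − ⌈(38·93)/517⌉ = ⌈3627/517⌉ − ⌈3534/517⌉ = 8 − 7 = 1
n=39: ⌈(40·93)/517⌉ − ⌈(39·93)/517⌉ = ⌈3720/517⌉ − ⌈3627/517⌉ = 8 − 8 = 0
n=40: ⌈(41·93)/517⌉ − ⌈(40·93)/517⌉ = ⌈3813/517⌉ − ⌈3720/517⌉ = 8 − 8 = 0
n=41: ⌈(42·93)/517⌉ − ⌈(41·93)/517⌉ = ⌈3906/517⌉ − ⌈3813/517⌉ = 8 − 8 = 0
n=42: ⌈(43·93)/517⌉ − ⌈(42·93)/517⌉ = ⌈3999/517⌉ − ⌈3906/517⌉ = 8 − 8 = 0
n=43: ⌈(44·93)/517⌉ − ⌈(43·93)/517⌉ = ⌈4092/517⌉ − ⌈3999/517⌉ = 8 − 8 = 0
n=44: ⌈(45·93)/517⌉ − ⌈(44·93)/517⌉ = ⌈4185/517⌉ − ⌈4092/517⌉ = 9 − 8 = 1
n=45: ⌈(46·93)/517⌉ − ⌈(45·93)/517⌉ = ⌈4278/517⌉ − ⌈4185/517⌉ = 9 − 9 = 0
n=46: ⌈(47·93)/517⌉ − ⌈(46·93)/517⌉ = ⌈4371/517⌉ − ⌈4278/517⌉ = 9 − 9 = 0
n=47: ⌈(48·93)/517⌉ − ⌈(47·93)/517⌉ = ⌈4464/517⌉ − ⌈4371/517⌉ = 9 − 9 = 0
n=48: ⌈(49·93)/517⌉ − ⌈(48·93)/517⌉ = ⌈4557/517⌉ − ⌈4464/517⌉ = 9 − 9 = 0
n=49: ⌈(50·93)/517⌉ − ⌈(49·93)/517⌉ = ⌈4650/517⌉ − ⌈4557/517⌉ = 9 − 9 = 0
n=50: ⌈(51·93)/517⌉ − ⌈(50·93)/517⌉ = ⌈4743/517⌉ − ⌈4650/517⌉ = 10 − 9 = 1
n=51: ⌈(52·93)/517⌉ − ⌈(51·93)/517⌉ = ⌈4836/517⌉ − ⌈4743/517⌉ = 10 − 10 = 0
n=52: ⌈(53·93)/517⌉ − ⌈(52·93)/517⌉ = ⌈4929/517⌉ − ⌈4836/517⌉ = 10 − 10 = 0
n=53: ⌈(54·93)/517⌉ − ⌈(53·93)/517⌉ = ⌈5022/517⌉ − ⌈4929/517⌉ = 10 − 10 = 0
n=54: ⌈(55·93)/517⌉ − ⌈(54·93)/517⌉ = ⌈5115/517⌉ − ⌈5022/517⌉ = 10 − 10 = 0
n=55: ⌈(56·93)/517⌉ − ⌈(55·93)/517⌉ = ⌈5208/517⌉ − ⌈5115/517⌉ = 11 − 10 = 1
n=56: ⌈(57·93)/517⌉ − ⌈(56·93)/517⌉ = ⌈5301/517⌉ − ⌈5208/517⌉ = 11 − 11 = 0
n=57: ⌈(58·93)/517⌉ − ⌈(57·93)/517⌉ = ⌈5394/517⌉ − ⌈5301/517⌉ = 11 − 11 = 0
n=58: ⌈(59·93)/517⌉ − ⌈(58·93)/517⌉ = ⌈5487/517⌉ − ⌈5394/517⌉ = 11 − 11 = 0
n=59: ⌈(60·93)/517⌉ − ⌈(59·93)/517⌉ = ⌈5580/517⌉ − ⌈5487/517⌉ = 11 − 11 = 0
n=60: ⌈(61·93)/517⌉ − ⌈(60·93)/517⌉ = ⌈5673/517⌉ − ⌈5580/517⌉ = 11 − 11 = 0
n=61: ⌈(62·93)/517⌉ − ⌈(61·93)/517⌉ = ⌈5766/517⌉ − ⌈5673/517⌉ = 12 − 11 = 1
n=62: ⌈(63·93)/517⌉ − ⌈(62·93)/517⌉ = ⌈5859/517⌉ − ⌈5766/517⌉ = 12 − 12 = 0
n=63: ⌈(64·93)/517⌉ − ⌈(63·93)/517⌉ = ⌈5952/517⌉ − ⌈5859/517⌉ = 12 − 12 = 0
n=64: ⌈(65·93)/517⌉ − ⌈(64·93)/517⌉ = ⌈6045/517⌉ − ⌈5952/517⌉ = 12 − 12 = 0
n=65: ⌈(66·93)/517⌉ − ⌈(65·93)/517⌉ = ⌈6138/517⌉ − ⌈6045/517⌉ = 12 − 12 = 0
n=66: ⌈(67·93)/517⌉ − ⌈(66·93)/517⌉ = ⌈6231/517⌉ − ⌈6138/517⌉ = 13 − 12 = 1
n=67: ⌈(68·93)/517⌉ − ⌈(67·93)/517⌉ = ⌈6324/517⌉ − ⌈6231/517⌉ = 13 − 13 = 0
n=68: ⌈(69·93)/517⌉ − ⌈(68·93)/517⌉ = ⌈6417/517⌉ − ⌈6324/517⌉ = 13 − 13 = 0
n=69: ⌈(70·93)/517⌉ − ⌈(69·93)/517⌉ = ⌈6510/517⌉ − ⌈6417/517⌉ = 13 − 13 = 0
n=70: ⌈(71·93)/517⌉ − ⌈(70·93)/517⌉ = ⌈6603/517⌉ − ⌈6510/517⌉ = 13 − 13 = 0

10000100000100001000001000010000010000100000100000100001000001000010000


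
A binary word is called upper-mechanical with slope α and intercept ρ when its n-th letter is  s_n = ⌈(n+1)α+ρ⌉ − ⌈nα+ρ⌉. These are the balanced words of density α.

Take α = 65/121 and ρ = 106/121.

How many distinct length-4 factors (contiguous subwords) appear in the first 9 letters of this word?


5

t_n = ⌈(n·65+106)/121⌉ for n = 0 … 9:
  n=0…9: ⌈106/121⌉=1 ⌈171/121⌉=2 ⌈236/121⌉=2 ⌈301/121⌉=3 ⌈366/121⌉=4 ⌈431/121⌉=4 ⌈496/121⌉=5 ⌈561/121⌉=5 ⌈626/121⌉=6 ⌈691/121⌉=6
s_n = t_(n+1) − t_n for n = 0 … 8 gives
prefix = 101101010
slide a length-4 window over [0..3] … [5..8] (6 windows); first occurrence of each distinct factor:
  [  0..  3] 1011
  [  1..  4] 0110
  [  2..  5] 1101
  [  3..  6] 1010
  [  4..  7] 0101
  (the other 1 window repeats one of these)
distinct factors: {0101, 0110, 1010, 1011, 1101}
count = 5  (Sturmian bound for length 4 is 5)


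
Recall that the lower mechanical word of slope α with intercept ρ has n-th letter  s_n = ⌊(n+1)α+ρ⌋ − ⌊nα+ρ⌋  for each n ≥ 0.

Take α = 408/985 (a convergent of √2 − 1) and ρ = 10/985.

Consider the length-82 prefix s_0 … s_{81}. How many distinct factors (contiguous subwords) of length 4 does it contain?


5

t_n = ⌊(n·408+10)/985⌋ for n = 0 … 82:
  n=0…9: ⌊10/985⌋=0 ⌊418/985⌋=0 ⌊826/985⌋=0 ⌊1234/985⌋=1 ⌊1642/985⌋=1 ⌊2050/985⌋=2 ⌊2458/985⌋=2 ⌊2866/985⌋=2 ⌊3274/985⌋=3 ⌊3682/985⌋=3
  n=10…19: ⌊4090/985⌋=4 ⌊4498/985⌋=4 ⌊4906/985⌋=4 ⌊5314/985⌋=5 ⌊5722/985⌋=5 ⌊6130/985⌋=6 ⌊6538/985⌋=6 ⌊6946/985⌋=7 ⌊7354/985⌋=7 ⌊7762/985⌋=7
  n=20…29: ⌊8170/985⌋=8 ⌊8578/985⌋=8 ⌊8986/985⌋=9 ⌊9394/985⌋=9 ⌊9802/985⌋=9 ⌊10210/985⌋=10 ⌊10618/985⌋=10 ⌊11026/985⌋=11 ⌊11434/985⌋=11 ⌊11842/985⌋=12
  n=30…39: ⌊12250/985⌋=12 ⌊12658/985⌋=12 ⌊13066/985⌋=13 ⌊13474/985⌋=13 ⌊13882/985⌋=14 ⌊14290/985⌋=14 ⌊14698/985⌋=14 ⌊15106/985⌋=15 ⌊15514/985⌋=15 ⌊15922/985⌋=16
  n=40…49: ⌊16330/985⌋=16 ⌊16738/985⌋=16 ⌊17146/985⌋=17 ⌊17554/985⌋=17 ⌊17962/985⌋=18 ⌊18370/985⌋=18 ⌊18778/985⌋=19 ⌊19186/985⌋=19 ⌊19594/985⌋=19 ⌊20002/985⌋=20
  n=50…59: ⌊20410/985⌋=20 ⌊20818/985⌋=21 ⌊21226/985⌋=21 ⌊21634/985⌋=21 ⌊22042/985⌋=22 ⌊22450/985⌋=22 ⌊22858/985⌋=23 ⌊23266/985⌋=23 ⌊23674/985⌋=24 ⌊24082/985⌋=24
  n=60…69: ⌊24490/985⌋=24 ⌊24898/985⌋=25 ⌊25306/985⌋=25 ⌊25714/985⌋=26 ⌊26122/985⌋=26 ⌊26530/985⌋=26 ⌊26938/985⌋=27 ⌊27346/985⌋=27 ⌊27754/985⌋=28 ⌊28162/985⌋=28
  n=70…79: ⌊28570/985⌋=29 ⌊28978/985⌋=29 ⌊29386/985⌋=29 ⌊29794/985⌋=30 ⌊30202/985⌋=30 ⌊30610/985⌋=31 ⌊31018/985⌋=31 ⌊31426/985⌋=31 ⌊31834/985⌋=32 ⌊32242/985⌋=32
  n=80…82: ⌊32650/985⌋=33 ⌊33058/985⌋=33 ⌊33466/985⌋=33
s_n = t_(n+1) − t_n for n = 0 … 81 gives
prefix = 0010100101001010100101001010100101001010010101001010010101001010010101001010010100
slide a length-4 window over [0..3] … [78..81] (79 windows); first occurrence of each distinct factor:
  [  0..  3] 0010
  [  1..  4] 0101
  [  2..  5] 1010
  [  3..  6] 0100
  [  4..  7] 1001
  (the other 74 windows repeat one of these)
distinct factors: {0010, 0100, 0101, 1001, 1010}
count = 5  (Sturmian bound for length 4 is 5)
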